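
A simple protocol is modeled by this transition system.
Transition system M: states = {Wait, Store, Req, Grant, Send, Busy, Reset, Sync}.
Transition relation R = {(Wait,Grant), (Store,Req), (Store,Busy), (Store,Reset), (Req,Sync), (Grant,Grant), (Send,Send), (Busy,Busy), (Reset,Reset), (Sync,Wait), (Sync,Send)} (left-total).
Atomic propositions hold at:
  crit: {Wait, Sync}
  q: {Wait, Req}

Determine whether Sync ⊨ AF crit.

AF crit: least fixpoint, start Z0 = {Wait, Sync}, add states with every successor in Z. Z1 = {Wait, Req, Sync}; fixed.
Sat(AF crit) = {Wait, Req, Sync}
Sync ∈ Sat(AF crit) = {Wait, Req, Sync}, so the formula holds at Sync.

Yes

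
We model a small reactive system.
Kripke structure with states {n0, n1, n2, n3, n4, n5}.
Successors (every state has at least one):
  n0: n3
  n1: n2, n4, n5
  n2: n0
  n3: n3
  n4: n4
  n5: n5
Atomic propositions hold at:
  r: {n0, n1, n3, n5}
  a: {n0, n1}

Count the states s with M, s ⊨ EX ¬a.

5

Sat(¬a) = {n2, n3, n4, n5}
Sat(EX ¬a) = {s : some successor in {n2, n3, n4, n5}} = {n0, n1, n3, n4, n5}
|Sat(EX ¬a)| = |{n0, n1, n3, n4, n5}| = 5.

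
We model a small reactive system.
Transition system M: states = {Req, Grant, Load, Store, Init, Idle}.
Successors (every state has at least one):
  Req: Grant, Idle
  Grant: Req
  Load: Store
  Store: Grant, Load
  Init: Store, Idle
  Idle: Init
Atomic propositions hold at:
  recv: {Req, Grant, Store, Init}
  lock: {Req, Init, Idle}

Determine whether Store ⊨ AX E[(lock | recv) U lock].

Sat(lock | recv) = {Req, Grant, Store, Init, Idle}
E[(lock | recv) U lock]: least fixpoint, start Z0 = Sat(lock) = {Req, Init, Idle}, add states in Sat(lock | recv) with some successor in Z. Z1 = {Req, Grant, Init, Idle}; Z2 = {Req, Grant, Store, Init, Idle}; fixed.
Sat(E[(lock | recv) U lock]) = {Req, Grant, Store, Init, Idle}
Sat(AX E[(lock | recv) U lock]) = {s : every successor in {Req, Grant, Store, Init, Idle}} = {Req, Grant, Load, Init, Idle}
Store ∉ Sat(AX E[(lock | recv) U lock]) = {Req, Grant, Load, Init, Idle}, so the formula does not hold at Store.

No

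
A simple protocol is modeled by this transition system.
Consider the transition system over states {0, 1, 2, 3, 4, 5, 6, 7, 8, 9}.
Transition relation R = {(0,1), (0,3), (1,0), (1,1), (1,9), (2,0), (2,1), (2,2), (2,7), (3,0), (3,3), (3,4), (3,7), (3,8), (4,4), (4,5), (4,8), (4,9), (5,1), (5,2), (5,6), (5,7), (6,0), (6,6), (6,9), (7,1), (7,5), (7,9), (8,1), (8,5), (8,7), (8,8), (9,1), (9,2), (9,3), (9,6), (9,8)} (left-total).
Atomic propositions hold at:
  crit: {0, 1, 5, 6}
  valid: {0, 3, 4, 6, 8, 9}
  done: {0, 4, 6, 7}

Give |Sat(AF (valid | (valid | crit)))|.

9

Sat(valid | crit) = {0, 1, 3, 4, 5, 6, 8, 9}
Sat(valid | (valid | crit)) = {0, 1, 3, 4, 5, 6, 8, 9}
AF (valid | (valid | crit)): least fixpoint, start Z0 = {0, 1, 3, 4, 5, 6, 8, 9}, add states with every successor in Z. Z1 = {0, 1, 3, 4, 5, 6, 7, 8, 9}; fixed.
Sat(AF (valid | (valid | crit))) = {0, 1, 3, 4, 5, 6, 7, 8, 9}
|Sat(AF (valid | (valid | crit)))| = |{0, 1, 3, 4, 5, 6, 7, 8, 9}| = 9.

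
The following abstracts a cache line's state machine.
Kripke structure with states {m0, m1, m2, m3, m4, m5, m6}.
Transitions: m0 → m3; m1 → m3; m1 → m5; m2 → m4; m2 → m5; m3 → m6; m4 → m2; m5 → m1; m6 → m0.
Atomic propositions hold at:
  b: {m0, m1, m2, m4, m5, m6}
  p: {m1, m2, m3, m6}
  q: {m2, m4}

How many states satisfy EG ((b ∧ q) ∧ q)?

Sat(b ∧ q) = {m2, m4}
Sat((b ∧ q) ∧ q) = {m2, m4}
EG ((b ∧ q) ∧ q): greatest fixpoint, start Z0 = {m2, m4}, keep only states in Sat with some successor in Z. Already a fixed point.
Sat(EG ((b ∧ q) ∧ q)) = {m2, m4}
|Sat(EG ((b ∧ q) ∧ q))| = |{m2, m4}| = 2.

2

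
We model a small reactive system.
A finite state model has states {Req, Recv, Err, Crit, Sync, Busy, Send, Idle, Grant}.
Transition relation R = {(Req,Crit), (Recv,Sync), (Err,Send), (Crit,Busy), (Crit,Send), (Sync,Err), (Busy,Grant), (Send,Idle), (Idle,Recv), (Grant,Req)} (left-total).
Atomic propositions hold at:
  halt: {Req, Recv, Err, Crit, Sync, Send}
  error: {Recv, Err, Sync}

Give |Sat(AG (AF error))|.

AF error: least fixpoint, start Z0 = {Recv, Err, Sync}, add states with every successor in Z. Z1 = {Recv, Err, Sync, Idle}; Z2 = {Recv, Err, Sync, Send, Idle}; fixed.
Sat(AF error) = {Recv, Err, Sync, Send, Idle}
AG (AF error): greatest fixpoint, start Z0 = {Recv, Err, Sync, Send, Idle}, keep only states in Sat with every successor in Z. Already a fixed point.
Sat(AG (AF error)) = {Recv, Err, Sync, Send, Idle}
|Sat(AG (AF error))| = |{Recv, Err, Sync, Send, Idle}| = 5.

5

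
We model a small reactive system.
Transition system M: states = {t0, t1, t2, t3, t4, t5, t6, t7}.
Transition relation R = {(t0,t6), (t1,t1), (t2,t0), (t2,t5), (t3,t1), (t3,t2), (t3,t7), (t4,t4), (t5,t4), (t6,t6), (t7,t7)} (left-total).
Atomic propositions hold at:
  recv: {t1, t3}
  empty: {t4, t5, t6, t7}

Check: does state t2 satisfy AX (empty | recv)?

No

Sat(empty | recv) = {t1, t3, t4, t5, t6, t7}
Sat(AX (empty | recv)) = {s : every successor in {t1, t3, t4, t5, t6, t7}} = {t0, t1, t4, t5, t6, t7}
t2 ∉ Sat(AX (empty | recv)) = {t0, t1, t4, t5, t6, t7}, so the formula does not hold at t2.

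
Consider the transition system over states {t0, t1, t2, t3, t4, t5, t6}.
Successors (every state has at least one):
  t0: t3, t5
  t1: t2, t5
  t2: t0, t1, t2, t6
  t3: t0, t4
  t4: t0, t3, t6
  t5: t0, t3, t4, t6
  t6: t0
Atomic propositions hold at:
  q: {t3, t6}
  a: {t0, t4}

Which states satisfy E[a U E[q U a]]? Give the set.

{t0, t3, t4, t6}

E[q U a]: least fixpoint, start Z0 = Sat(a) = {t0, t4}, add states in Sat(q) with some successor in Z. Z1 = {t0, t3, t4, t6}; fixed.
Sat(E[q U a]) = {t0, t3, t4, t6}
E[a U E[q U a]]: least fixpoint, start Z0 = Sat(E[q U a]) = {t0, t3, t4, t6}, add states in Sat(a) with some successor in Z. Already a fixed point.
Sat(E[a U E[q U a]]) = {t0, t3, t4, t6}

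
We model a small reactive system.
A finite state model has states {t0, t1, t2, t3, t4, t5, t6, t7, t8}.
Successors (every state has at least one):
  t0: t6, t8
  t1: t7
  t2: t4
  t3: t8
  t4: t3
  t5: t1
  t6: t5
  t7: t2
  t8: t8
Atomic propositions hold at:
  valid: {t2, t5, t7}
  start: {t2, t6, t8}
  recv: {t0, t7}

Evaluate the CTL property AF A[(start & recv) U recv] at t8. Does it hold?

Sat(start & recv) = ∅
A[(start & recv) U recv]: least fixpoint, start Z0 = Sat(recv) = {t0, t7}, add states in Sat(start & recv) with every successor in Z. Already a fixed point.
Sat(A[(start & recv) U recv]) = {t0, t7}
AF A[(start & recv) U recv]: least fixpoint, start Z0 = {t0, t7}, add states with every successor in Z. Z1 = {t0, t1, t7}; Z2 = {t0, t1, t5, t7}; Z3 = {t0, t1, t5, t6, t7}; fixed.
Sat(AF A[(start & recv) U recv]) = {t0, t1, t5, t6, t7}
t8 ∉ Sat(AF A[(start & recv) U recv]) = {t0, t1, t5, t6, t7}, so the formula does not hold at t8.

No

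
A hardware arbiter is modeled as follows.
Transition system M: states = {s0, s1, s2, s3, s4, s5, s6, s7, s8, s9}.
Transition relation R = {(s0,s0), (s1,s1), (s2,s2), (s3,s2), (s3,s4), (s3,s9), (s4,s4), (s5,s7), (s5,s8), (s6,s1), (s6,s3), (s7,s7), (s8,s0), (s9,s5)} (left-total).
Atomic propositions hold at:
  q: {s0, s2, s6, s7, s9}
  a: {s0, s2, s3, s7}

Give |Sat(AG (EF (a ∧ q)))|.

6

Sat(a ∧ q) = {s0, s2, s7}
EF (a ∧ q): least fixpoint, start Z0 = {s0, s2, s7}, add states with some successor in Z. Z1 = {s0, s2, s3, s5, s7, s8}; Z2 = {s0, s2, s3, s5, s6, s7, s8, s9}; fixed.
Sat(EF (a ∧ q)) = {s0, s2, s3, s5, s6, s7, s8, s9}
AG (EF (a ∧ q)): greatest fixpoint, start Z0 = {s0, s2, s3, s5, s6, s7, s8, s9}, keep only states in Sat with every successor in Z. Z1 = {s0, s2, s5, s7, s8, s9}; fixed.
Sat(AG (EF (a ∧ q))) = {s0, s2, s5, s7, s8, s9}
|Sat(AG (EF (a ∧ q)))| = |{s0, s2, s5, s7, s8, s9}| = 6.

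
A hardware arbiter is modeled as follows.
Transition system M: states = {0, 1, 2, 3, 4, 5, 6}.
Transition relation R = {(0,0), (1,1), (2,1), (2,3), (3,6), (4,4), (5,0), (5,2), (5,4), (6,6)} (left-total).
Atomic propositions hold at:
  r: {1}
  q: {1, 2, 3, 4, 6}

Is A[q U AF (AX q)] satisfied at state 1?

Sat(AX q) = {s : every successor in {1, 2, 3, 4, 6}} = {1, 2, 3, 4, 6}
AF (AX q): least fixpoint, start Z0 = {1, 2, 3, 4, 6}, add states with every successor in Z. Already a fixed point.
Sat(AF (AX q)) = {1, 2, 3, 4, 6}
A[q U AF (AX q)]: least fixpoint, start Z0 = Sat(AF (AX q)) = {1, 2, 3, 4, 6}, add states in Sat(q) with every successor in Z. Already a fixed point.
Sat(A[q U AF (AX q)]) = {1, 2, 3, 4, 6}
1 ∈ Sat(A[q U AF (AX q)]) = {1, 2, 3, 4, 6}, so the formula holds at 1.

Yes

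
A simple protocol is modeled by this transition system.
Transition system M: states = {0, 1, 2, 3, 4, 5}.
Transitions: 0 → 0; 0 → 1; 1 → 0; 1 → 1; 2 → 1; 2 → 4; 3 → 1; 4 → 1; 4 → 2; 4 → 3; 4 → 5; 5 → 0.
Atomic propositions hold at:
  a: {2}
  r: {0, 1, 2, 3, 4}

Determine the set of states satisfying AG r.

AG r: greatest fixpoint, start Z0 = {0, 1, 2, 3, 4}, keep only states in Sat with every successor in Z. Z1 = {0, 1, 2, 3}; Z2 = {0, 1, 3}; fixed.
Sat(AG r) = {0, 1, 3}

{0, 1, 3}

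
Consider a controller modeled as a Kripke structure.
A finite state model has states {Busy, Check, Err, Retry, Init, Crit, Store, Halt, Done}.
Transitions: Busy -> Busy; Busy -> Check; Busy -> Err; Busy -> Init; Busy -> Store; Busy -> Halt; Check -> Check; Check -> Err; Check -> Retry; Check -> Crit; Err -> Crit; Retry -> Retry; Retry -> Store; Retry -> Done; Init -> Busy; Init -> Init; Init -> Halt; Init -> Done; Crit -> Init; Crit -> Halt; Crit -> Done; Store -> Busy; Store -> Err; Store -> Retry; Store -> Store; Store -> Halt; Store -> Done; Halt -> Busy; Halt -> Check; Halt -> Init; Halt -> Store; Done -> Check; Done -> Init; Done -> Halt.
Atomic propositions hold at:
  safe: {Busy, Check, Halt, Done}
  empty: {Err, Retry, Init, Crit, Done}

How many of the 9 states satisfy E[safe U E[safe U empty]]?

E[safe U empty]: least fixpoint, start Z0 = Sat(empty) = {Err, Retry, Init, Crit, Done}, add states in Sat(safe) with some successor in Z. Z1 = {Busy, Check, Err, Retry, Init, Crit, Halt, Done}; fixed.
Sat(E[safe U empty]) = {Busy, Check, Err, Retry, Init, Crit, Halt, Done}
E[safe U E[safe U empty]]: least fixpoint, start Z0 = Sat(E[safe U empty]) = {Busy, Check, Err, Retry, Init, Crit, Halt, Done}, add states in Sat(safe) with some successor in Z. Already a fixed point.
Sat(E[safe U E[safe U empty]]) = {Busy, Check, Err, Retry, Init, Crit, Halt, Done}
|Sat(E[safe U E[safe U empty]])| = |{Busy, Check, Err, Retry, Init, Crit, Halt, Done}| = 8.

8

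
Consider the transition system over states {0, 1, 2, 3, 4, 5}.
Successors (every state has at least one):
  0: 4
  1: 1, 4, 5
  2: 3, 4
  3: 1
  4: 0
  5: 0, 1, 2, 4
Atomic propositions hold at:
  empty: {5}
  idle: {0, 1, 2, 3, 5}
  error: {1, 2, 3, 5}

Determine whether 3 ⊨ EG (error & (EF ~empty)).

Yes

Sat(~empty) = {0, 1, 2, 3, 4}
EF ~empty: least fixpoint, start Z0 = {0, 1, 2, 3, 4}, add states with some successor in Z. Z1 = {0, 1, 2, 3, 4, 5}; fixed.
Sat(EF ~empty) = {0, 1, 2, 3, 4, 5}
Sat(error & (EF ~empty)) = {1, 2, 3, 5}
EG (error & (EF ~empty)): greatest fixpoint, start Z0 = {1, 2, 3, 5}, keep only states in Sat with some successor in Z. Already a fixed point.
Sat(EG (error & (EF ~empty))) = {1, 2, 3, 5}
3 ∈ Sat(EG (error & (EF ~empty))) = {1, 2, 3, 5}, so the formula holds at 3.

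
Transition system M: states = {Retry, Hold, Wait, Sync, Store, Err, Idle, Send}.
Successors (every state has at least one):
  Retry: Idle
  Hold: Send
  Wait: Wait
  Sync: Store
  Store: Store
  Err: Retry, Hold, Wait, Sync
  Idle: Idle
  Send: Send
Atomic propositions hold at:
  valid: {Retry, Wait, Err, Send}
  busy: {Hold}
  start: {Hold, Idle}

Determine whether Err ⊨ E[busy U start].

E[busy U start]: least fixpoint, start Z0 = Sat(start) = {Hold, Idle}, add states in Sat(busy) with some successor in Z. Already a fixed point.
Sat(E[busy U start]) = {Hold, Idle}
Err ∉ Sat(E[busy U start]) = {Hold, Idle}, so the formula does not hold at Err.

No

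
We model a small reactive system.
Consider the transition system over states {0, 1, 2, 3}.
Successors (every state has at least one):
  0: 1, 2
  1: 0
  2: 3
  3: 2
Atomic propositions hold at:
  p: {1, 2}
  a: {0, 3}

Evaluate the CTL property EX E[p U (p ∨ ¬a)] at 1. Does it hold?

No

Sat(¬a) = {1, 2}
Sat(p ∨ ¬a) = {1, 2}
E[p U (p ∨ ¬a)]: least fixpoint, start Z0 = Sat((p ∨ ¬a)) = {1, 2}, add states in Sat(p) with some successor in Z. Already a fixed point.
Sat(E[p U (p ∨ ¬a)]) = {1, 2}
Sat(EX E[p U (p ∨ ¬a)]) = {s : some successor in {1, 2}} = {0, 3}
1 ∉ Sat(EX E[p U (p ∨ ¬a)]) = {0, 3}, so the formula does not hold at 1.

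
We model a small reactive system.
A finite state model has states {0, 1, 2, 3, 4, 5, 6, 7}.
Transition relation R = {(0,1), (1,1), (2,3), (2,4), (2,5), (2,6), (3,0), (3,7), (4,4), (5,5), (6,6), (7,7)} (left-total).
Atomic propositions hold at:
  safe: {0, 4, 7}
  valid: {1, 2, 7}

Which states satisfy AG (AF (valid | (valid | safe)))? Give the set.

Sat(valid | safe) = {0, 1, 2, 4, 7}
Sat(valid | (valid | safe)) = {0, 1, 2, 4, 7}
AF (valid | (valid | safe)): least fixpoint, start Z0 = {0, 1, 2, 4, 7}, add states with every successor in Z. Z1 = {0, 1, 2, 3, 4, 7}; fixed.
Sat(AF (valid | (valid | safe))) = {0, 1, 2, 3, 4, 7}
AG (AF (valid | (valid | safe))): greatest fixpoint, start Z0 = {0, 1, 2, 3, 4, 7}, keep only states in Sat with every successor in Z. Z1 = {0, 1, 3, 4, 7}; fixed.
Sat(AG (AF (valid | (valid | safe)))) = {0, 1, 3, 4, 7}

{0, 1, 3, 4, 7}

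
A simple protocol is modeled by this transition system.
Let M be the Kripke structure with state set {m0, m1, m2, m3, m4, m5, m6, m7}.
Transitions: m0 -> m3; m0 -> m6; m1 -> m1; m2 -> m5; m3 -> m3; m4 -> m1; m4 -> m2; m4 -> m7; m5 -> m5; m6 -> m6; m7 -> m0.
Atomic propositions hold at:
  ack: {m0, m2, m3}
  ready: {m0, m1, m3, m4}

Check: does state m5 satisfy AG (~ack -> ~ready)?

Sat(~ack) = {m1, m4, m5, m6, m7}
Sat(~ready) = {m2, m5, m6, m7}
Sat(~ack -> ~ready) = {m0, m2, m3, m5, m6, m7}
AG (~ack -> ~ready): greatest fixpoint, start Z0 = {m0, m2, m3, m5, m6, m7}, keep only states in Sat with every successor in Z. Already a fixed point.
Sat(AG (~ack -> ~ready)) = {m0, m2, m3, m5, m6, m7}
m5 ∈ Sat(AG (~ack -> ~ready)) = {m0, m2, m3, m5, m6, m7}, so the formula holds at m5.

Yes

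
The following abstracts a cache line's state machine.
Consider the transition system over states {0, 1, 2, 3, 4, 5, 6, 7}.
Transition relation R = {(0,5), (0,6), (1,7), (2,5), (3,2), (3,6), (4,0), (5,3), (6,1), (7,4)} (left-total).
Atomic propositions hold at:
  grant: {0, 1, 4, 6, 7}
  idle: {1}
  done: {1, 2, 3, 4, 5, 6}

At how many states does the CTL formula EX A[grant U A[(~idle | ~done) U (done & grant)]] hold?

Sat(~idle) = {0, 2, 3, 4, 5, 6, 7}
Sat(~done) = {0, 7}
Sat(~idle | ~done) = {0, 2, 3, 4, 5, 6, 7}
Sat(done & grant) = {1, 4, 6}
A[(~idle | ~done) U (done & grant)]: least fixpoint, start Z0 = Sat((done & grant)) = {1, 4, 6}, add states in Sat(~idle | ~done) with every successor in Z. Z1 = {1, 4, 6, 7}; fixed.
Sat(A[(~idle | ~done) U (done & grant)]) = {1, 4, 6, 7}
A[grant U A[(~idle | ~done) U (done & grant)]]: least fixpoint, start Z0 = Sat(A[(~idle | ~done) U (done & grant)]) = {1, 4, 6, 7}, add states in Sat(grant) with every successor in Z. Already a fixed point.
Sat(A[grant U A[(~idle | ~done) U (done & grant)]]) = {1, 4, 6, 7}
Sat(EX A[grant U A[(~idle | ~done) U (done & grant)]]) = {s : some successor in {1, 4, 6, 7}} = {0, 1, 3, 6, 7}
|Sat(EX A[grant U A[(~idle | ~done) U (done & grant)]])| = |{0, 1, 3, 6, 7}| = 5.

5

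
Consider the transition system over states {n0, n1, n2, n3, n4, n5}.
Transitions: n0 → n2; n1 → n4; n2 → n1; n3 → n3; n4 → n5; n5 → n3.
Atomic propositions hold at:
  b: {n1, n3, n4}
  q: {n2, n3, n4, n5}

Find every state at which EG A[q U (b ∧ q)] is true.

Sat(b ∧ q) = {n3, n4}
A[q U (b ∧ q)]: least fixpoint, start Z0 = Sat((b ∧ q)) = {n3, n4}, add states in Sat(q) with every successor in Z. Z1 = {n3, n4, n5}; fixed.
Sat(A[q U (b ∧ q)]) = {n3, n4, n5}
EG A[q U (b ∧ q)]: greatest fixpoint, start Z0 = {n3, n4, n5}, keep only states in Sat with some successor in Z. Already a fixed point.
Sat(EG A[q U (b ∧ q)]) = {n3, n4, n5}

{n3, n4, n5}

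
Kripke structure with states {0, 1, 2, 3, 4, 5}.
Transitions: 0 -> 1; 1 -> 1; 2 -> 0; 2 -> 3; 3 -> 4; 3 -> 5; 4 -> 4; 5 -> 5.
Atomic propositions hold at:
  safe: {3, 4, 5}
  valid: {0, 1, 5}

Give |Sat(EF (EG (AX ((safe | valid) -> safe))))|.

4

Sat(safe | valid) = {0, 1, 3, 4, 5}
Sat((safe | valid) -> safe) = {2, 3, 4, 5}
Sat(AX ((safe | valid) -> safe)) = {s : every successor in {2, 3, 4, 5}} = {3, 4, 5}
EG (AX ((safe | valid) -> safe)): greatest fixpoint, start Z0 = {3, 4, 5}, keep only states in Sat with some successor in Z. Already a fixed point.
Sat(EG (AX ((safe | valid) -> safe))) = {3, 4, 5}
EF (EG (AX ((safe | valid) -> safe))): least fixpoint, start Z0 = {3, 4, 5}, add states with some successor in Z. Z1 = {2, 3, 4, 5}; fixed.
Sat(EF (EG (AX ((safe | valid) -> safe)))) = {2, 3, 4, 5}
|Sat(EF (EG (AX ((safe | valid) -> safe))))| = |{2, 3, 4, 5}| = 4.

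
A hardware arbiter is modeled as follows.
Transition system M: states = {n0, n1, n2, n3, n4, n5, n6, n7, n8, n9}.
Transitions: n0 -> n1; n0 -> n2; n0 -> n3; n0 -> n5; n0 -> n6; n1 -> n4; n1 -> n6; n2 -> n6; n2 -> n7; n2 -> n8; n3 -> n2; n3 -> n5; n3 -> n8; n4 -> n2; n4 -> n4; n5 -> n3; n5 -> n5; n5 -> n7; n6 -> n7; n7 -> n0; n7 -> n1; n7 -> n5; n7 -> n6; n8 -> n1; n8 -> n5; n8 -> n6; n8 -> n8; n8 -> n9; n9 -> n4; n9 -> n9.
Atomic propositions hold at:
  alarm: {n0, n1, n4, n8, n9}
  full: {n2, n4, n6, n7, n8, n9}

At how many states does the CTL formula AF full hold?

7

AF full: least fixpoint, start Z0 = {n2, n4, n6, n7, n8, n9}, add states with every successor in Z. Z1 = {n1, n2, n4, n6, n7, n8, n9}; fixed.
Sat(AF full) = {n1, n2, n4, n6, n7, n8, n9}
|Sat(AF full)| = |{n1, n2, n4, n6, n7, n8, n9}| = 7.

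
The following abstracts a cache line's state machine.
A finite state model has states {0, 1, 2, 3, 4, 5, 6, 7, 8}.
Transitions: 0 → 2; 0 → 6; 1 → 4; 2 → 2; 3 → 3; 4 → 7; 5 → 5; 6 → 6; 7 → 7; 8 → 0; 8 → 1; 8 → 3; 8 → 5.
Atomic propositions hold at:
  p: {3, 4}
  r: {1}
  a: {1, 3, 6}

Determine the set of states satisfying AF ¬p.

Sat(¬p) = {0, 1, 2, 5, 6, 7, 8}
AF ¬p: least fixpoint, start Z0 = {0, 1, 2, 5, 6, 7, 8}, add states with every successor in Z. Z1 = {0, 1, 2, 4, 5, 6, 7, 8}; fixed.
Sat(AF ¬p) = {0, 1, 2, 4, 5, 6, 7, 8}

{0, 1, 2, 4, 5, 6, 7, 8}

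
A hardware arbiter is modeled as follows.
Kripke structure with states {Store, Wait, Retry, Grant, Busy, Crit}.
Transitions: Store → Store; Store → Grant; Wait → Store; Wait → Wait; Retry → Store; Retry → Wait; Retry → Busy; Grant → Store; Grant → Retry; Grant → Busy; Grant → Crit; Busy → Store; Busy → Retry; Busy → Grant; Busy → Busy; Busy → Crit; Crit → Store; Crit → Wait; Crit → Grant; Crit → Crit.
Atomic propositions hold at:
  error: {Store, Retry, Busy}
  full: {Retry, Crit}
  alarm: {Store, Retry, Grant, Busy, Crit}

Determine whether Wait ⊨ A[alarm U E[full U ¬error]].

Sat(¬error) = {Wait, Grant, Crit}
E[full U ¬error]: least fixpoint, start Z0 = Sat(¬error) = {Wait, Grant, Crit}, add states in Sat(full) with some successor in Z. Z1 = {Wait, Retry, Grant, Crit}; fixed.
Sat(E[full U ¬error]) = {Wait, Retry, Grant, Crit}
A[alarm U E[full U ¬error]]: least fixpoint, start Z0 = Sat(E[full U ¬error]) = {Wait, Retry, Grant, Crit}, add states in Sat(alarm) with every successor in Z. Already a fixed point.
Sat(A[alarm U E[full U ¬error]]) = {Wait, Retry, Grant, Crit}
Wait ∈ Sat(A[alarm U E[full U ¬error]]) = {Wait, Retry, Grant, Crit}, so the formula holds at Wait.

Yes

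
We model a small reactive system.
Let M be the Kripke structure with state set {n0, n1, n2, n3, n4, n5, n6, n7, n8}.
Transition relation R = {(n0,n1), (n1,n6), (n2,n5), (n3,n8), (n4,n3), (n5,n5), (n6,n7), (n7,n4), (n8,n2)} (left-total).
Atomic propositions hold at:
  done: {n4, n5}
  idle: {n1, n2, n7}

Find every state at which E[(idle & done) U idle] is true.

Sat(idle & done) = ∅
E[(idle & done) U idle]: least fixpoint, start Z0 = Sat(idle) = {n1, n2, n7}, add states in Sat(idle & done) with some successor in Z. Already a fixed point.
Sat(E[(idle & done) U idle]) = {n1, n2, n7}

{n1, n2, n7}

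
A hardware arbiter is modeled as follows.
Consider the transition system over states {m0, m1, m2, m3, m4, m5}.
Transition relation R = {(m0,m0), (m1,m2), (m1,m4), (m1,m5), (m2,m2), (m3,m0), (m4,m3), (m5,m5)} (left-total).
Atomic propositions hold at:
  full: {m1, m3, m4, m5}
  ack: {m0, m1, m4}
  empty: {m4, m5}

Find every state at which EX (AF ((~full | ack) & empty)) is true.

{m1}

Sat(~full) = {m0, m2}
Sat(~full | ack) = {m0, m1, m2, m4}
Sat((~full | ack) & empty) = {m4}
AF ((~full | ack) & empty): least fixpoint, start Z0 = {m4}, add states with every successor in Z. Already a fixed point.
Sat(AF ((~full | ack) & empty)) = {m4}
Sat(EX (AF ((~full | ack) & empty))) = {s : some successor in {m4}} = {m1}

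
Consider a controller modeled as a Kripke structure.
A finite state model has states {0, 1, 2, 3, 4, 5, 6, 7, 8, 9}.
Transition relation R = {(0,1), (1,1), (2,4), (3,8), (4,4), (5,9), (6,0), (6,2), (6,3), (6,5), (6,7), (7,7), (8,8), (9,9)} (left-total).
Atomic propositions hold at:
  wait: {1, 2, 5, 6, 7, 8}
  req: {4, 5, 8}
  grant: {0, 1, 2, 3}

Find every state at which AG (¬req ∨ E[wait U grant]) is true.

Sat(¬req) = {0, 1, 2, 3, 6, 7, 9}
E[wait U grant]: least fixpoint, start Z0 = Sat(grant) = {0, 1, 2, 3}, add states in Sat(wait) with some successor in Z. Z1 = {0, 1, 2, 3, 6}; fixed.
Sat(E[wait U grant]) = {0, 1, 2, 3, 6}
Sat(¬req ∨ E[wait U grant]) = {0, 1, 2, 3, 6, 7, 9}
AG (¬req ∨ E[wait U grant]): greatest fixpoint, start Z0 = {0, 1, 2, 3, 6, 7, 9}, keep only states in Sat with every successor in Z. Z1 = {0, 1, 7, 9}; fixed.
Sat(AG (¬req ∨ E[wait U grant])) = {0, 1, 7, 9}

{0, 1, 7, 9}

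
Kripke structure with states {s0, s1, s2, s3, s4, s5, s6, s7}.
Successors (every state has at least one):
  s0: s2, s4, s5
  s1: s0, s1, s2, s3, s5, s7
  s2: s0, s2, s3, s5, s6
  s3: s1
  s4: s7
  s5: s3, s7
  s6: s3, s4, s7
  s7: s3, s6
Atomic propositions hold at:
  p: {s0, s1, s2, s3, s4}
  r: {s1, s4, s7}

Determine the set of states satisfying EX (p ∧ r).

Sat(p ∧ r) = {s1, s4}
Sat(EX (p ∧ r)) = {s : some successor in {s1, s4}} = {s0, s1, s3, s6}

{s0, s1, s3, s6}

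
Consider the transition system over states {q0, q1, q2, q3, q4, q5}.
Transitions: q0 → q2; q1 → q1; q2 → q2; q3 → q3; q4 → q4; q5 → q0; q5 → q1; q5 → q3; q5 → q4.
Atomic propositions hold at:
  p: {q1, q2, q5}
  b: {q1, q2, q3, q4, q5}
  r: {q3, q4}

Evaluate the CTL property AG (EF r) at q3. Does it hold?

Yes

EF r: least fixpoint, start Z0 = {q3, q4}, add states with some successor in Z. Z1 = {q3, q4, q5}; fixed.
Sat(EF r) = {q3, q4, q5}
AG (EF r): greatest fixpoint, start Z0 = {q3, q4, q5}, keep only states in Sat with every successor in Z. Z1 = {q3, q4}; fixed.
Sat(AG (EF r)) = {q3, q4}
q3 ∈ Sat(AG (EF r)) = {q3, q4}, so the formula holds at q3.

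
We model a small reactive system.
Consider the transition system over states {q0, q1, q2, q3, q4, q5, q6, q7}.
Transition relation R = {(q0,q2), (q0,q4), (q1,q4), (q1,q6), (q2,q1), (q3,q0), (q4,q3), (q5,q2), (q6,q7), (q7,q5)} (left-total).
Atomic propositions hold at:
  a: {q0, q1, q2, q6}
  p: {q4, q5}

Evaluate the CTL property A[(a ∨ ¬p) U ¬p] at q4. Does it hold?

Sat(¬p) = {q0, q1, q2, q3, q6, q7}
Sat(a ∨ ¬p) = {q0, q1, q2, q3, q6, q7}
A[(a ∨ ¬p) U ¬p]: least fixpoint, start Z0 = Sat(¬p) = {q0, q1, q2, q3, q6, q7}, add states in Sat(a ∨ ¬p) with every successor in Z. Already a fixed point.
Sat(A[(a ∨ ¬p) U ¬p]) = {q0, q1, q2, q3, q6, q7}
q4 ∉ Sat(A[(a ∨ ¬p) U ¬p]) = {q0, q1, q2, q3, q6, q7}, so the formula does not hold at q4.

No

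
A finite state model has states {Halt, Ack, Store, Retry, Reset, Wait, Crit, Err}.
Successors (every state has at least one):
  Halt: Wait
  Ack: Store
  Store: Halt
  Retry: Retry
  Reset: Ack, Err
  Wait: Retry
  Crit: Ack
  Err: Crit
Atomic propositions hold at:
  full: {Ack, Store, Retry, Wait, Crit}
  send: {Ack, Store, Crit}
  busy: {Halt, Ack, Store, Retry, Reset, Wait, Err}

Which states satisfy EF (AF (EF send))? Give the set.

{Ack, Store, Reset, Crit, Err}

EF send: least fixpoint, start Z0 = {Ack, Store, Crit}, add states with some successor in Z. Z1 = {Ack, Store, Reset, Crit, Err}; fixed.
Sat(EF send) = {Ack, Store, Reset, Crit, Err}
AF (EF send): least fixpoint, start Z0 = {Ack, Store, Reset, Crit, Err}, add states with every successor in Z. Already a fixed point.
Sat(AF (EF send)) = {Ack, Store, Reset, Crit, Err}
EF (AF (EF send)): least fixpoint, start Z0 = {Ack, Store, Reset, Crit, Err}, add states with some successor in Z. Already a fixed point.
Sat(EF (AF (EF send))) = {Ack, Store, Reset, Crit, Err}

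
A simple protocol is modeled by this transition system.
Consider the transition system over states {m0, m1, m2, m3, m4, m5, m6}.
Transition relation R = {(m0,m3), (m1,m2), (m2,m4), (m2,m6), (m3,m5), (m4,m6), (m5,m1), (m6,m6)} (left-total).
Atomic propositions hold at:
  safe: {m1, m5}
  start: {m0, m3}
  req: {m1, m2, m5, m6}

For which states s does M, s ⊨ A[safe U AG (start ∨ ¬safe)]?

Sat(¬safe) = {m0, m2, m3, m4, m6}
Sat(start ∨ ¬safe) = {m0, m2, m3, m4, m6}
AG (start ∨ ¬safe): greatest fixpoint, start Z0 = {m0, m2, m3, m4, m6}, keep only states in Sat with every successor in Z. Z1 = {m0, m2, m4, m6}; Z2 = {m2, m4, m6}; fixed.
Sat(AG (start ∨ ¬safe)) = {m2, m4, m6}
A[safe U AG (start ∨ ¬safe)]: least fixpoint, start Z0 = Sat(AG (start ∨ ¬safe)) = {m2, m4, m6}, add states in Sat(safe) with every successor in Z. Z1 = {m1, m2, m4, m6}; Z2 = {m1, m2, m4, m5, m6}; fixed.
Sat(A[safe U AG (start ∨ ¬safe)]) = {m1, m2, m4, m5, m6}

{m1, m2, m4, m5, m6}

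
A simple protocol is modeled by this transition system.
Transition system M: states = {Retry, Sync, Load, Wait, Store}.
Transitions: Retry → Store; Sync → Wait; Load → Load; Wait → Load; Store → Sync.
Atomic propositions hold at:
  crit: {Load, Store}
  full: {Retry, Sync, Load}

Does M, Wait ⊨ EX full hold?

Yes

Sat(EX full) = {s : some successor in {Retry, Sync, Load}} = {Load, Wait, Store}
Wait ∈ Sat(EX full) = {Load, Wait, Store}, so the formula holds at Wait.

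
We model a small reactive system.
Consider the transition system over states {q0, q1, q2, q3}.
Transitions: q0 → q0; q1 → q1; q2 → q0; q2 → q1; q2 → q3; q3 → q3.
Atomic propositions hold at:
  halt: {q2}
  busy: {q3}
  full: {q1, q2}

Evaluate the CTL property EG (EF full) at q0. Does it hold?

No

EF full: least fixpoint, start Z0 = {q1, q2}, add states with some successor in Z. Already a fixed point.
Sat(EF full) = {q1, q2}
EG (EF full): greatest fixpoint, start Z0 = {q1, q2}, keep only states in Sat with some successor in Z. Already a fixed point.
Sat(EG (EF full)) = {q1, q2}
q0 ∉ Sat(EG (EF full)) = {q1, q2}, so the formula does not hold at q0.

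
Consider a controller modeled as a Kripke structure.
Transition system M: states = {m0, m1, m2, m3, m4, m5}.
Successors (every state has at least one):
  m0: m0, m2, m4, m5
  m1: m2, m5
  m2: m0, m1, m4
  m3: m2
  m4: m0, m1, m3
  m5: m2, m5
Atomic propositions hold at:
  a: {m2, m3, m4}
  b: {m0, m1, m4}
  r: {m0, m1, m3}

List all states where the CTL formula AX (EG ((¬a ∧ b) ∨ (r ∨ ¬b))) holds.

{m1, m3, m4, m5}

Sat(¬a) = {m0, m1, m5}
Sat(¬a ∧ b) = {m0, m1}
Sat(¬b) = {m2, m3, m5}
Sat(r ∨ ¬b) = {m0, m1, m2, m3, m5}
Sat((¬a ∧ b) ∨ (r ∨ ¬b)) = {m0, m1, m2, m3, m5}
EG ((¬a ∧ b) ∨ (r ∨ ¬b)): greatest fixpoint, start Z0 = {m0, m1, m2, m3, m5}, keep only states in Sat with some successor in Z. Already a fixed point.
Sat(EG ((¬a ∧ b) ∨ (r ∨ ¬b))) = {m0, m1, m2, m3, m5}
Sat(AX (EG ((¬a ∧ b) ∨ (r ∨ ¬b)))) = {s : every successor in {m0, m1, m2, m3, m5}} = {m1, m3, m4, m5}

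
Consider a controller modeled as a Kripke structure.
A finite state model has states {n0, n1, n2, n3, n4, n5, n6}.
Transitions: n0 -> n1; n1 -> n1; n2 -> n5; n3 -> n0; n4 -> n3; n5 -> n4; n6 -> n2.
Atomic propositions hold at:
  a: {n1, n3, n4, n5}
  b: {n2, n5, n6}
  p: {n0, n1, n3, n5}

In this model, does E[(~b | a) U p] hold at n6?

Sat(~b) = {n0, n1, n3, n4}
Sat(~b | a) = {n0, n1, n3, n4, n5}
E[(~b | a) U p]: least fixpoint, start Z0 = Sat(p) = {n0, n1, n3, n5}, add states in Sat(~b | a) with some successor in Z. Z1 = {n0, n1, n3, n4, n5}; fixed.
Sat(E[(~b | a) U p]) = {n0, n1, n3, n4, n5}
n6 ∉ Sat(E[(~b | a) U p]) = {n0, n1, n3, n4, n5}, so the formula does not hold at n6.

No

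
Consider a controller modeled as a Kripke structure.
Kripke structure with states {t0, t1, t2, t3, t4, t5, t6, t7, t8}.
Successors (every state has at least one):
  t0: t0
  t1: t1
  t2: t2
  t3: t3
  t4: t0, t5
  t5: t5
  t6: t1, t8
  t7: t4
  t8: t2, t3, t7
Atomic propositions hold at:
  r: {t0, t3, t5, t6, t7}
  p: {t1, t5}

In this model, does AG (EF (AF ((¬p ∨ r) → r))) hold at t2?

No

Sat(¬p) = {t0, t2, t3, t4, t6, t7, t8}
Sat(¬p ∨ r) = {t0, t2, t3, t4, t5, t6, t7, t8}
Sat((¬p ∨ r) → r) = {t0, t1, t3, t5, t6, t7}
AF ((¬p ∨ r) → r): least fixpoint, start Z0 = {t0, t1, t3, t5, t6, t7}, add states with every successor in Z. Z1 = {t0, t1, t3, t4, t5, t6, t7}; fixed.
Sat(AF ((¬p ∨ r) → r)) = {t0, t1, t3, t4, t5, t6, t7}
EF (AF ((¬p ∨ r) → r)): least fixpoint, start Z0 = {t0, t1, t3, t4, t5, t6, t7}, add states with some successor in Z. Z1 = {t0, t1, t3, t4, t5, t6, t7, t8}; fixed.
Sat(EF (AF ((¬p ∨ r) → r))) = {t0, t1, t3, t4, t5, t6, t7, t8}
AG (EF (AF ((¬p ∨ r) → r))): greatest fixpoint, start Z0 = {t0, t1, t3, t4, t5, t6, t7, t8}, keep only states in Sat with every successor in Z. Z1 = {t0, t1, t3, t4, t5, t6, t7}; Z2 = {t0, t1, t3, t4, t5, t7}; fixed.
Sat(AG (EF (AF ((¬p ∨ r) → r)))) = {t0, t1, t3, t4, t5, t7}
t2 ∉ Sat(AG (EF (AF ((¬p ∨ r) → r)))) = {t0, t1, t3, t4, t5, t7}, so the formula does not hold at t2.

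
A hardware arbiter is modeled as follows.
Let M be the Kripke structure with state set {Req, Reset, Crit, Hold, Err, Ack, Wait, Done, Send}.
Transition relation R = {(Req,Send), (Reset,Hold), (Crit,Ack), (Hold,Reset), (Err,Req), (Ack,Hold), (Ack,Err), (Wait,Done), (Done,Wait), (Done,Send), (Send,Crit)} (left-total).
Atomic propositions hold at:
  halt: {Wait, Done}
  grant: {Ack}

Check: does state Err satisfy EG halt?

EG halt: greatest fixpoint, start Z0 = {Wait, Done}, keep only states in Sat with some successor in Z. Already a fixed point.
Sat(EG halt) = {Wait, Done}
Err ∉ Sat(EG halt) = {Wait, Done}, so the formula does not hold at Err.

No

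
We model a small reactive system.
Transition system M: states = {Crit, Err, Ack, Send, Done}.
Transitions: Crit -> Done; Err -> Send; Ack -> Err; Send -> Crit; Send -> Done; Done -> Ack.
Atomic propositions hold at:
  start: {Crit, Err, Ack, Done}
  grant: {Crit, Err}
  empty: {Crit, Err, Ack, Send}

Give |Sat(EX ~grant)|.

4

Sat(~grant) = {Ack, Send, Done}
Sat(EX ~grant) = {s : some successor in {Ack, Send, Done}} = {Crit, Err, Send, Done}
|Sat(EX ~grant)| = |{Crit, Err, Send, Done}| = 4.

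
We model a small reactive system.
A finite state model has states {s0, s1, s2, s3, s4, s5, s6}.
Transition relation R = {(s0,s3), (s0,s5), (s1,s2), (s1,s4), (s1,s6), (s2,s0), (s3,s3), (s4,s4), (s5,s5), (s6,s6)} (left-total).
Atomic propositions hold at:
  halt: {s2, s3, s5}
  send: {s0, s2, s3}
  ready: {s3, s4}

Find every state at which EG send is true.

{s0, s2, s3}

EG send: greatest fixpoint, start Z0 = {s0, s2, s3}, keep only states in Sat with some successor in Z. Already a fixed point.
Sat(EG send) = {s0, s2, s3}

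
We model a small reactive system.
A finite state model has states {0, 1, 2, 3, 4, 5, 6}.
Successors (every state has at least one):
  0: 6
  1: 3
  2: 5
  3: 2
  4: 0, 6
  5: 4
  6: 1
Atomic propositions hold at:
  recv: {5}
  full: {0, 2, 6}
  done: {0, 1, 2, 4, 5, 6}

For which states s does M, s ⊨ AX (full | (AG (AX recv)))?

{0, 3, 4}

Sat(AX recv) = {s : every successor in {5}} = {2}
AG (AX recv): greatest fixpoint, start Z0 = {2}, keep only states in Sat with every successor in Z. Z1 = ∅; fixed.
Sat(AG (AX recv)) = ∅
Sat(full | (AG (AX recv))) = {0, 2, 6}
Sat(AX (full | (AG (AX recv)))) = {s : every successor in {0, 2, 6}} = {0, 3, 4}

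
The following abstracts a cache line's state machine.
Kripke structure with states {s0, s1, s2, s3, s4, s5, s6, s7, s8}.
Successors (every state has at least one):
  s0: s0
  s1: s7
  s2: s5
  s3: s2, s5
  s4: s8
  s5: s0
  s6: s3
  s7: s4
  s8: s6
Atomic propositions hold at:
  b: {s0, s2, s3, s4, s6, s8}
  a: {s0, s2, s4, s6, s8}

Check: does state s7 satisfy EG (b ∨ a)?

Sat(b ∨ a) = {s0, s2, s3, s4, s6, s8}
EG (b ∨ a): greatest fixpoint, start Z0 = {s0, s2, s3, s4, s6, s8}, keep only states in Sat with some successor in Z. Z1 = {s0, s3, s4, s6, s8}; Z2 = {s0, s4, s6, s8}; Z3 = {s0, s4, s8}; Z4 = {s0, s4}; Z5 = {s0}; fixed.
Sat(EG (b ∨ a)) = {s0}
s7 ∉ Sat(EG (b ∨ a)) = {s0}, so the formula does not hold at s7.

No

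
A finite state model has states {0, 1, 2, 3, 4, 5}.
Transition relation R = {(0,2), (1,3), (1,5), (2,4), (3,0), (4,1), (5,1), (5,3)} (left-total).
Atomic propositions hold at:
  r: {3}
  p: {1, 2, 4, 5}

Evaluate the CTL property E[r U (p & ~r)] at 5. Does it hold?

Yes

Sat(~r) = {0, 1, 2, 4, 5}
Sat(p & ~r) = {1, 2, 4, 5}
E[r U (p & ~r)]: least fixpoint, start Z0 = Sat((p & ~r)) = {1, 2, 4, 5}, add states in Sat(r) with some successor in Z. Already a fixed point.
Sat(E[r U (p & ~r)]) = {1, 2, 4, 5}
5 ∈ Sat(E[r U (p & ~r)]) = {1, 2, 4, 5}, so the formula holds at 5.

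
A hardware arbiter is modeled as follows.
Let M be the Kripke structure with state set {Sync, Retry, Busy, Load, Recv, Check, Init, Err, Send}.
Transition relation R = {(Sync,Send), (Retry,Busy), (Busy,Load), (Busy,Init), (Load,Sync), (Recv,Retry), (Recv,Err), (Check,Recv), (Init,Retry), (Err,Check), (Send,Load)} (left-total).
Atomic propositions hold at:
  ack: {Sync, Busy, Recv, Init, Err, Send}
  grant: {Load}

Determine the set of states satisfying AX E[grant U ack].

E[grant U ack]: least fixpoint, start Z0 = Sat(ack) = {Sync, Busy, Recv, Init, Err, Send}, add states in Sat(grant) with some successor in Z. Z1 = {Sync, Busy, Load, Recv, Init, Err, Send}; fixed.
Sat(E[grant U ack]) = {Sync, Busy, Load, Recv, Init, Err, Send}
Sat(AX E[grant U ack]) = {s : every successor in {Sync, Busy, Load, Recv, Init, Err, Send}} = {Sync, Retry, Busy, Load, Check, Send}

{Sync, Retry, Busy, Load, Check, Send}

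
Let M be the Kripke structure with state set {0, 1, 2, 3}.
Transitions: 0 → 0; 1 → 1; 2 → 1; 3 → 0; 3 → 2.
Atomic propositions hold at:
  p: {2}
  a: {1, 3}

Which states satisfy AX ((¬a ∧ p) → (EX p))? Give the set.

Sat(¬a) = {0, 2}
Sat(¬a ∧ p) = {2}
Sat(EX p) = {s : some successor in {2}} = {3}
Sat((¬a ∧ p) → (EX p)) = {0, 1, 3}
Sat(AX ((¬a ∧ p) → (EX p))) = {s : every successor in {0, 1, 3}} = {0, 1, 2}

{0, 1, 2}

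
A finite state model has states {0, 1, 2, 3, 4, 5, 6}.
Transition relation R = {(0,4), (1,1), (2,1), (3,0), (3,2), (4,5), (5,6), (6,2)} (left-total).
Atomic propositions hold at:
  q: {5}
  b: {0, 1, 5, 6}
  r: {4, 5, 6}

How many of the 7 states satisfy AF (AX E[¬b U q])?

Sat(¬b) = {2, 3, 4}
E[¬b U q]: least fixpoint, start Z0 = Sat(q) = {5}, add states in Sat(¬b) with some successor in Z. Z1 = {4, 5}; fixed.
Sat(E[¬b U q]) = {4, 5}
Sat(AX E[¬b U q]) = {s : every successor in {4, 5}} = {0, 4}
AF (AX E[¬b U q]): least fixpoint, start Z0 = {0, 4}, add states with every successor in Z. Already a fixed point.
Sat(AF (AX E[¬b U q])) = {0, 4}
|Sat(AF (AX E[¬b U q]))| = |{0, 4}| = 2.

2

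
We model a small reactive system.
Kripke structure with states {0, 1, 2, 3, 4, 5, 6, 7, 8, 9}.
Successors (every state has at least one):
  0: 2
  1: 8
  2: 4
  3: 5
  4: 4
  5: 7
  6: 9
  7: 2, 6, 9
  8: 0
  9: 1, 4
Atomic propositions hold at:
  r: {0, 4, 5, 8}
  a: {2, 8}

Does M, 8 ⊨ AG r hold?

AG r: greatest fixpoint, start Z0 = {0, 4, 5, 8}, keep only states in Sat with every successor in Z. Z1 = {4, 8}; Z2 = {4}; fixed.
Sat(AG r) = {4}
8 ∉ Sat(AG r) = {4}, so the formula does not hold at 8.

No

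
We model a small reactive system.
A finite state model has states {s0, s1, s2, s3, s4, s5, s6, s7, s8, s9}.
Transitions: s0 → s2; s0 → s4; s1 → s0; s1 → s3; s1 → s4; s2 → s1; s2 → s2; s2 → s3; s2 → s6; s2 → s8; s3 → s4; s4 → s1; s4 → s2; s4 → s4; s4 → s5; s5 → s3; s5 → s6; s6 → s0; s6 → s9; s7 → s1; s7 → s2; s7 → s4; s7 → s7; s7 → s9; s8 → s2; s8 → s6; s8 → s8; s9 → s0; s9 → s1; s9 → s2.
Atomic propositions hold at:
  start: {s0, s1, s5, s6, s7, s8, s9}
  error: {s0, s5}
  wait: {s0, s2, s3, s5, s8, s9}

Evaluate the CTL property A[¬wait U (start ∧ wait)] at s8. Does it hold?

Sat(¬wait) = {s1, s4, s6, s7}
Sat(start ∧ wait) = {s0, s5, s8, s9}
A[¬wait U (start ∧ wait)]: least fixpoint, start Z0 = Sat((start ∧ wait)) = {s0, s5, s8, s9}, add states in Sat(¬wait) with every successor in Z. Z1 = {s0, s5, s6, s8, s9}; fixed.
Sat(A[¬wait U (start ∧ wait)]) = {s0, s5, s6, s8, s9}
s8 ∈ Sat(A[¬wait U (start ∧ wait)]) = {s0, s5, s6, s8, s9}, so the formula holds at s8.

Yes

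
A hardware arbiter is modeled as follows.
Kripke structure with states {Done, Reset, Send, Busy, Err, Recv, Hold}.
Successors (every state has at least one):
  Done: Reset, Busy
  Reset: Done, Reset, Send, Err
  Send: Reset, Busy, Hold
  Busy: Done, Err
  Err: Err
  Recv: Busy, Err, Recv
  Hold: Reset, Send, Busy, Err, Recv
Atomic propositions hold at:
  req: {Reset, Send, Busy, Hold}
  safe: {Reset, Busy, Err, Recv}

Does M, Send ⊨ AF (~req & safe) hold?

No

Sat(~req) = {Done, Err, Recv}
Sat(~req & safe) = {Err, Recv}
AF (~req & safe): least fixpoint, start Z0 = {Err, Recv}, add states with every successor in Z. Already a fixed point.
Sat(AF (~req & safe)) = {Err, Recv}
Send ∉ Sat(AF (~req & safe)) = {Err, Recv}, so the formula does not hold at Send.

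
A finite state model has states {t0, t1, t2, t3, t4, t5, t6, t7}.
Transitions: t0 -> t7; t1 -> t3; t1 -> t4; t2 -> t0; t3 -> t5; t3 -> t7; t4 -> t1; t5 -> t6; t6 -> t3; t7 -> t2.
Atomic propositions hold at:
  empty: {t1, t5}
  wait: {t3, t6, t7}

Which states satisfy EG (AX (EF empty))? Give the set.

{t1, t4}

EF empty: least fixpoint, start Z0 = {t1, t5}, add states with some successor in Z. Z1 = {t1, t3, t4, t5}; Z2 = {t1, t3, t4, t5, t6}; fixed.
Sat(EF empty) = {t1, t3, t4, t5, t6}
Sat(AX (EF empty)) = {s : every successor in {t1, t3, t4, t5, t6}} = {t1, t4, t5, t6}
EG (AX (EF empty)): greatest fixpoint, start Z0 = {t1, t4, t5, t6}, keep only states in Sat with some successor in Z. Z1 = {t1, t4, t5}; Z2 = {t1, t4}; fixed.
Sat(EG (AX (EF empty))) = {t1, t4}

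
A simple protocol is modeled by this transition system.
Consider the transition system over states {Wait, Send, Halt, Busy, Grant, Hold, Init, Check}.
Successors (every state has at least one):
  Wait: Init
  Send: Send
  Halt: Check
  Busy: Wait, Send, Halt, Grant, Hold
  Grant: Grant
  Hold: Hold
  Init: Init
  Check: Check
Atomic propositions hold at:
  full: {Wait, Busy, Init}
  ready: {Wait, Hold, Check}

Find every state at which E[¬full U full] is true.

Sat(¬full) = {Send, Halt, Grant, Hold, Check}
E[¬full U full]: least fixpoint, start Z0 = Sat(full) = {Wait, Busy, Init}, add states in Sat(¬full) with some successor in Z. Already a fixed point.
Sat(E[¬full U full]) = {Wait, Busy, Init}

{Wait, Busy, Init}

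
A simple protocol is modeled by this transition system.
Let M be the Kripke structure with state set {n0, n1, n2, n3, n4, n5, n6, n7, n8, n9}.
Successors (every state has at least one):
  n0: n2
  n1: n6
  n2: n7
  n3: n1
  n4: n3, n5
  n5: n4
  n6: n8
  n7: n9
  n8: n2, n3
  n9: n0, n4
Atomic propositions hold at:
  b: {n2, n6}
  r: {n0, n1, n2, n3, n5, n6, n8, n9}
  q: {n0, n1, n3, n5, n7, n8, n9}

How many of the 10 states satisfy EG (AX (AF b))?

4

AF b: least fixpoint, start Z0 = {n2, n6}, add states with every successor in Z. Z1 = {n0, n1, n2, n6}; Z2 = {n0, n1, n2, n3, n6}; Z3 = {n0, n1, n2, n3, n6, n8}; fixed.
Sat(AF b) = {n0, n1, n2, n3, n6, n8}
Sat(AX (AF b)) = {s : every successor in {n0, n1, n2, n3, n6, n8}} = {n0, n1, n3, n6, n8}
EG (AX (AF b)): greatest fixpoint, start Z0 = {n0, n1, n3, n6, n8}, keep only states in Sat with some successor in Z. Z1 = {n1, n3, n6, n8}; fixed.
Sat(EG (AX (AF b))) = {n1, n3, n6, n8}
|Sat(EG (AX (AF b)))| = |{n1, n3, n6, n8}| = 4.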